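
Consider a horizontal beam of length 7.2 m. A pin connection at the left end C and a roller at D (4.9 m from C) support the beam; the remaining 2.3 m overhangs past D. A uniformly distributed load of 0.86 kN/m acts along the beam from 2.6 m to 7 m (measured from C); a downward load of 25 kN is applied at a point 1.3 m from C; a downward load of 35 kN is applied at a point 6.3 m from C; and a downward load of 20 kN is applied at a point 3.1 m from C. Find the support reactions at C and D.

C_x = 0, C_y = 15.79 kN, D_y = 67.99 kN

Resultant of the distributed load: 0.86 × 4.4 = 3.784 kN at 4.8 m from C.
Moments about C: D_y·4.9 − (0.86·4.4)·4.8 − 25·1.3 − 35·6.3 − 20·3.1 = 0 → D_y = 333.1632/4.9 = 67.9925 ≈ 67.99 kN.
ΣF_y = 0: C_y + 67.9925 − 0.86·4.4 − 25 − 35 − 20 = 0 → C_y = 15.79 kN.
ΣF_x = 0: no horizontal applied forces, so C_x = 0.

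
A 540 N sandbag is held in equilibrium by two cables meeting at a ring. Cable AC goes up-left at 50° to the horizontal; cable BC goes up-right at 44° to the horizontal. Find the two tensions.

ΣF_x = 0: −T_AC·cos50° + T_BC·cos44° = 0 → T_BC = 0.89358·T_AC.
ΣF_y = 0: T_AC·sin50° + T_BC·sin44° = 540.
Substitute: T_AC·(0.766044 + 0.89358·0.694658) = 540 → T_AC = 389.392 ≈ 389.4 N.
Then T_BC = 0.89358 × 389.392 = 348.0 N.

T_AC = 389.4 N, T_BC = 348.0 N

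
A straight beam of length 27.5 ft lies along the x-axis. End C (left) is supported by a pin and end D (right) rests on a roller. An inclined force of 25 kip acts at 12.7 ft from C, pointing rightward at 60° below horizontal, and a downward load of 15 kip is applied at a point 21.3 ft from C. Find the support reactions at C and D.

C_x = -12.50 kip, C_y = 15.03 kip, D_y = 21.62 kip

ΣM about C: D_y·27.5 − 25·sin60°·12.7 − 15·21.3 = 0 → D_y = 594.463/27.5 = 21.6168 ≈ 21.62 kip.
ΣF_y = 0: C_y + 21.6168 − 25·sin60° − 15 = 0 → C_y = 15.03 kip.
ΣF_x = 0: C_x + 25·cos60° = 0 → C_x = -12.50 kip.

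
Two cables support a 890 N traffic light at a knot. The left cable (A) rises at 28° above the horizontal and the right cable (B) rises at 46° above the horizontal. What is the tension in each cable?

ΣF_x = 0: −T_A·cos28° + T_B·cos46° = 0 → T_B = 1.27105·T_A.
ΣF_y = 0: T_A·sin28° + T_B·sin46° = 890.
Substitute: T_A·(0.469472 + 1.27105·0.71934) = 890 → T_A = 643.162 ≈ 643.2 N.
Then T_B = 1.27105 × 643.162 = 817.5 N.

T_A = 643.2 N, T_B = 817.5 N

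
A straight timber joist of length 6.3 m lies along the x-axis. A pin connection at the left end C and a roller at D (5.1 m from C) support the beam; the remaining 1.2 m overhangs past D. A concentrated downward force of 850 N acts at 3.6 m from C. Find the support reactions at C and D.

Moments about C: D_y·5.1 − 850·3.6 = 0 → D_y = 3060/5.1 = 600.0 N.
ΣF_y = 0: C_y + 600 − 850 = 0 → C_y = 250.0 N.
ΣF_x = 0: no horizontal applied forces, so C_x = 0.

C_x = 0, C_y = 250.0 N, D_y = 600.0 N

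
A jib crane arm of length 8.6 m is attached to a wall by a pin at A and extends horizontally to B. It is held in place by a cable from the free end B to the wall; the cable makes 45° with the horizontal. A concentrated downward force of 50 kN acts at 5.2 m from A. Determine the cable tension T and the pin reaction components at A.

T = 42.76 kN, A_x = 30.23 kN, A_y = 19.77 kN

ΣM about A: T·sin45°·8.6 − 50·5.2 = 0 → T = 260/(8.6·0.707107) = 42.7553 ≈ 42.76 kN.
ΣF_x = 0: A_x − T·cos45° = 0 → A_x = 42.7553 × 0.707107 = 30.23 kN.
ΣF_y = 0: A_y + T·sin45° − 50 = 0 → A_y = 50 − 42.7553 × 0.707107 = 19.77 kN.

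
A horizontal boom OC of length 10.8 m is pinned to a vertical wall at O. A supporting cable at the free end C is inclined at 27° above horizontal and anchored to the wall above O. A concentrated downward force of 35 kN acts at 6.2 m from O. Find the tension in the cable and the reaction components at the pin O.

ΣM about O: T·sin27°·10.8 − 35·6.2 = 0 → T = 217/(10.8·0.45399) = 44.2578 ≈ 44.26 kN.
ΣF_x = 0: O_x − T·cos27° = 0 → O_x = 44.2578 × 0.891007 = 39.43 kN.
ΣF_y = 0: O_y + T·sin27° − 35 = 0 → O_y = 35 − 44.2578 × 0.45399 = 14.91 kN.

T = 44.26 kN, O_x = 39.43 kN, O_y = 14.91 kN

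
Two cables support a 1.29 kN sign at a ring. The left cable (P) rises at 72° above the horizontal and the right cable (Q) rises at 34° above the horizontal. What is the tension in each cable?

ΣF_x = 0: −T_P·cos72° + T_Q·cos34° = 0 → T_Q = 0.372742·T_P.
ΣF_y = 0: T_P·sin72° + T_Q·sin34° = 1.29.
Substitute: T_P·(0.951057 + 0.372742·0.559193) = 1.29 → T_P = 1.11256 ≈ 1.113 kN.
Then T_Q = 0.372742 × 1.11256 = 0.4147 kN.

T_P = 1.113 kN, T_Q = 0.4147 kN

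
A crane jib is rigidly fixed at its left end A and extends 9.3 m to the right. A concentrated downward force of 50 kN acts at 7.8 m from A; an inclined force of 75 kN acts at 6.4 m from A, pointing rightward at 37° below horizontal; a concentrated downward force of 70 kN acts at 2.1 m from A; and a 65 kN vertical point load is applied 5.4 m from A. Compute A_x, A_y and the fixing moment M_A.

A_x = -59.90 kN, A_y = 230.1 kN, M_A = 1177 kN·m

ΣF_x = 0: A_x + 75·cos37° = 0 → A_x = -59.90 kN.
ΣF_y = 0: A_y − 50 − 75·sin37° − 70 − 65 = 0 → A_y = 230.1 kN.
ΣM about A: M_A − 50·7.8 − 75·sin37°·6.4 − 70·2.1 − 65·5.4 = 0 → M_A = 1177 kN·m.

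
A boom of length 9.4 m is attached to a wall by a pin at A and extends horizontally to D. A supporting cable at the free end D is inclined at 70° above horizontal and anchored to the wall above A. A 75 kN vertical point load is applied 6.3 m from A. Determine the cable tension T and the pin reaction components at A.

ΣM about A: T·sin70°·9.4 − 75·6.3 = 0 → T = 472.5/(9.4·0.939693) = 53.4919 ≈ 53.49 kN.
ΣF_x = 0: A_x − T·cos70° = 0 → A_x = 53.4919 × 0.34202 = 18.30 kN.
ΣF_y = 0: A_y + T·sin70° − 75 = 0 → A_y = 75 − 53.4919 × 0.939693 = 24.73 kN.

T = 53.49 kN, A_x = 18.30 kN, A_y = 24.73 kN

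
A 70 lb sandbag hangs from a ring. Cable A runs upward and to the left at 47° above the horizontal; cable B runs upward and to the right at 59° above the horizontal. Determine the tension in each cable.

T_A = 37.51 lb, T_B = 49.66 lb

ΣF_x = 0: −T_A·cos47° + T_B·cos59° = 0 → T_B = 1.32417·T_A.
ΣF_y = 0: T_A·sin47° + T_B·sin59° = 70.
Substitute: T_A·(0.731354 + 1.32417·0.857167) = 70 → T_A = 37.5056 ≈ 37.51 lb.
Then T_B = 1.32417 × 37.5056 = 49.66 lb.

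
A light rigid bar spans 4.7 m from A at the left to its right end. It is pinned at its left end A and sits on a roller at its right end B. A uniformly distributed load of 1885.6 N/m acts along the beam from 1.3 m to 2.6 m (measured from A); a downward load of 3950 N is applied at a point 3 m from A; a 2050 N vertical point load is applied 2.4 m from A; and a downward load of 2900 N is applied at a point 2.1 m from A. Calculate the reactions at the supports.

Resultant of the distributed load: 1885.6 × 1.3 = 2451.28 N at 1.95 m from A.
Moments about A: B_y·4.7 − (1885.6·1.3)·1.95 − 3950·3 − 2050·2.4 − 2900·2.1 = 0 → B_y = 27639.996/4.7 = 5880.85 ≈ 5881 N.
ΣF_y = 0: A_y + 5880.85 − 1885.6·1.3 − 3950 − 2050 − 2900 = 0 → A_y = 5470 N.
ΣF_x = 0: no horizontal applied forces, so A_x = 0.

A_x = 0, A_y = 5470 N, B_y = 5881 N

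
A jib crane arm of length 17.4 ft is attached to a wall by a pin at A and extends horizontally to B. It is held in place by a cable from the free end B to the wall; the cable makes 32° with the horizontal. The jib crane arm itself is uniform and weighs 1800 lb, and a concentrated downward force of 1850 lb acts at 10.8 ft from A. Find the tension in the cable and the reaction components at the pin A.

ΣM about A: T·sin32°·17.4 − 1800·8.7 − 1850·10.8 = 0 → T = 35640/(17.4·0.529919) = 3865.26 ≈ 3865 lb.
ΣF_x = 0: A_x − T·cos32° = 0 → A_x = 3865.26 × 0.848048 = 3278 lb.
ΣF_y = 0: A_y + T·sin32° − 1800 − 1850 = 0 → A_y = 3650 − 3865.26 × 0.529919 = 1602 lb.

T = 3865 lb, A_x = 3278 lb, A_y = 1602 lb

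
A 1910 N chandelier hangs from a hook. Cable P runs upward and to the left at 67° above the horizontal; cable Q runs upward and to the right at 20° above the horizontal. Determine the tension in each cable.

ΣF_x = 0: −T_P·cos67° + T_Q·cos20° = 0 → T_Q = 0.415807·T_P.
ΣF_y = 0: T_P·sin67° + T_Q·sin20° = 1910.
Substitute: T_P·(0.920505 + 0.415807·0.34202) = 1910 → T_P = 1797.28 ≈ 1797 N.
Then T_Q = 0.415807 × 1797.28 = 747.3 N.

T_P = 1797 N, T_Q = 747.3 N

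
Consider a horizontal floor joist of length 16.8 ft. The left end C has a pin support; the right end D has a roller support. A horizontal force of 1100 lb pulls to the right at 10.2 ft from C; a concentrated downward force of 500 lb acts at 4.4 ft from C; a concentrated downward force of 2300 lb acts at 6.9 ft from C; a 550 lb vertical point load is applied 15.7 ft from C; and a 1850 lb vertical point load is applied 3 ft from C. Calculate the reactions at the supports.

ΣM about C: D_y·16.8 − 500·4.4 − 2300·6.9 − 550·15.7 − 1850·3 = 0 → D_y = 32255/16.8 = 1919.94 ≈ 1920 lb.
ΣF_y = 0: C_y + 1919.94 − 500 − 2300 − 550 − 1850 = 0 → C_y = 3280 lb.
ΣF_x = 0: C_x + 1100 = 0 → C_x = -1100 lb.

C_x = -1100 lb, C_y = 3280 lb, D_y = 1920 lb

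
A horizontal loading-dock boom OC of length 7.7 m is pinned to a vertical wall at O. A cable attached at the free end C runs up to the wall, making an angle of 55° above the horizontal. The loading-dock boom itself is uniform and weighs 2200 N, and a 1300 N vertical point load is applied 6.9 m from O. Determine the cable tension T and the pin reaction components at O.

ΣM about O: T·sin55°·7.7 − 2200·3.85 − 1300·6.9 = 0 → T = 17440/(7.7·0.819152) = 2764.98 ≈ 2765 N.
ΣF_x = 0: O_x − T·cos55° = 0 → O_x = 2764.98 × 0.573576 = 1586 N.
ΣF_y = 0: O_y + T·sin55° − 2200 − 1300 = 0 → O_y = 3500 − 2764.98 × 0.819152 = 1235 N.

T = 2765 N, O_x = 1586 N, O_y = 1235 N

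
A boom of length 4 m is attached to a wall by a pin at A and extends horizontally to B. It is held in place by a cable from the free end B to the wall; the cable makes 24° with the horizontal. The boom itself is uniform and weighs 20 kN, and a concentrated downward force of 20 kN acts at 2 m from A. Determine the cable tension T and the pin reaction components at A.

ΣM about A: T·sin24°·4 − 20·2 − 20·2 = 0 → T = 80/(4·0.406737) = 49.1718 ≈ 49.17 kN.
ΣF_x = 0: A_x − T·cos24° = 0 → A_x = 49.1718 × 0.913545 = 44.92 kN.
ΣF_y = 0: A_y + T·sin24° − 20 − 20 = 0 → A_y = 40 − 49.1718 × 0.406737 = 20.00 kN.

T = 49.17 kN, A_x = 44.92 kN, A_y = 20.00 kN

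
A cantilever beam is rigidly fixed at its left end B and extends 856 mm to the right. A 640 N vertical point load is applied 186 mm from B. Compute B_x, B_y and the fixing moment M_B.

ΣF_x = 0: B_x = 0.
ΣF_y = 0: B_y − 640 = 0 → B_y = 640.0 N.
ΣM about B: M_B − 640·186 = 0 → M_B = 119000 N·mm.

B_x = 0, B_y = 640.0 N, M_B = 119000 N·mm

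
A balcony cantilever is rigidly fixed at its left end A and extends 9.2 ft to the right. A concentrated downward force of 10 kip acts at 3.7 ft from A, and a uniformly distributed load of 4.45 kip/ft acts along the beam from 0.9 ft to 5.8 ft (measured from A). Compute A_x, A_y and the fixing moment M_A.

A_x = 0, A_y = 31.80 kip, M_A = 110.0 kip·ft

Resultant of the distributed load: 4.45 × 4.9 = 21.805 kip at 3.35 ft from A.
ΣF_x = 0: A_x = 0.
ΣF_y = 0: A_y − 10 − 4.45·4.9 = 0 → A_y = 31.80 kip.
ΣM about A: M_A − 10·3.7 − (4.45·4.9)·3.35 = 0 → M_A = 110.0 kip·ft.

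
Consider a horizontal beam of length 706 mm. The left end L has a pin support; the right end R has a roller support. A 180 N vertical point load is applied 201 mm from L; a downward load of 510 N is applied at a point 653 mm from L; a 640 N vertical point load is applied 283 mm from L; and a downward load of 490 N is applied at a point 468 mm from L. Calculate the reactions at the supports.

Moments about L: R_y·706 − 180·201 − 510·653 − 640·283 − 490·468 = 0 → R_y = 779650/706 = 1104.32 ≈ 1104 N.
ΣF_y = 0: L_y + 1104.32 − 180 − 510 − 640 − 490 = 0 → L_y = 715.7 N.
ΣF_x = 0: no horizontal applied forces, so L_x = 0.

L_x = 0, L_y = 715.7 N, R_y = 1104 N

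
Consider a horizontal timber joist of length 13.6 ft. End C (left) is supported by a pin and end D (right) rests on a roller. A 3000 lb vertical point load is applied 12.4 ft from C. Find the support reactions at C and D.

C_x = 0, C_y = 264.7 lb, D_y = 2735 lb

Moments about C: D_y·13.6 − 3000·12.4 = 0 → D_y = 37200/13.6 = 2735.29 ≈ 2735 lb.
ΣF_y = 0: C_y + 2735.29 − 3000 = 0 → C_y = 264.7 lb.
ΣF_x = 0: no horizontal applied forces, so C_x = 0.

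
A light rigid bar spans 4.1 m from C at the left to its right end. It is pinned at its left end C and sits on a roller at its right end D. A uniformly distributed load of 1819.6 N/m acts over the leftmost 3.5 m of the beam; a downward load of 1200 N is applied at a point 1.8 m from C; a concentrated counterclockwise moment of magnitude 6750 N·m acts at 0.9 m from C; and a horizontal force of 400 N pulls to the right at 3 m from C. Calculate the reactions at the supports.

C_x = -400.0 N, C_y = 5970 N, D_y = 1599 N

Resultant of the distributed load: 1819.6 × 3.5 = 6368.6 N at 1.75 m from C.
Taking moments about C: D_y·4.1 − (1819.6·3.5)·1.75 − 1200·1.8 + 6750 = 0 → D_y = 6555.05/4.1 = 1598.79 ≈ 1599 N.
ΣF_y = 0: C_y + 1598.79 − 1819.6·3.5 − 1200 = 0 → C_y = 5970 N.
ΣF_x = 0: C_x + 400 = 0 → C_x = -400.0 N.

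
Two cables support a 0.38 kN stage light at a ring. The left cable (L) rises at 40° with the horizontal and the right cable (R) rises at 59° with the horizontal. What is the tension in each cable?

ΣF_x = 0: −T_L·cos40° + T_R·cos59° = 0 → T_R = 1.48735·T_L.
ΣF_y = 0: T_L·sin40° + T_R·sin59° = 0.38.
Substitute: T_L·(0.642788 + 1.48735·0.857167) = 0.38 → T_L = 0.198155 ≈ 0.1982 kN.
Then T_R = 1.48735 × 0.198155 = 0.2947 kN.

T_L = 0.1982 kN, T_R = 0.2947 kN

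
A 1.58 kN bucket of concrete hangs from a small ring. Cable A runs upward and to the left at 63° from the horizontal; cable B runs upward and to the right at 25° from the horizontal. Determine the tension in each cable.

ΣF_x = 0: −T_A·cos63° + T_B·cos25° = 0 → T_B = 0.500923·T_A.
ΣF_y = 0: T_A·sin63° + T_B·sin25° = 1.58.
Substitute: T_A·(0.891007 + 0.500923·0.422618) = 1.58 → T_A = 1.43284 ≈ 1.433 kN.
Then T_B = 0.500923 × 1.43284 = 0.7177 kN.

T_A = 1.433 kN, T_B = 0.7177 kN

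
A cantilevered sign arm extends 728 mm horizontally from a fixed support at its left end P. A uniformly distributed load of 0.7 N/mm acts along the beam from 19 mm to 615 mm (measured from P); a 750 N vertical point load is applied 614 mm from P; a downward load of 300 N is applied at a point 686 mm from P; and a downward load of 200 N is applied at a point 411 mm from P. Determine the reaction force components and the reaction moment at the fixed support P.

Resultant of the distributed load: 0.7 × 596 = 417.2 N at 317 mm from P.
ΣF_x = 0: P_x = 0.
ΣF_y = 0: P_y − 0.7·596 − 750 − 300 − 200 = 0 → P_y = 1667 N.
ΣM about P: M_P − (0.7·596)·317 − 750·614 − 300·686 − 200·411 = 0 → M_P = 880800 N·mm.

P_x = 0, P_y = 1667 N, M_P = 880800 N·mm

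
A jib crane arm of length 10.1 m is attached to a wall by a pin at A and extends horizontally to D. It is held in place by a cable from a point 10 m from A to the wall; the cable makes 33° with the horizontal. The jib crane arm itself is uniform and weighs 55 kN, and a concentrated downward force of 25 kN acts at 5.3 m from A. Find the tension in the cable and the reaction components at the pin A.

T = 75.33 kN, A_x = 63.17 kN, A_y = 38.98 kN

ΣM about A: T·sin33°·10 − 55·5.05 − 25·5.3 = 0 → T = 410.25/(10·0.544639) = 75.3251 ≈ 75.33 kN.
ΣF_x = 0: A_x − T·cos33° = 0 → A_x = 75.3251 × 0.838671 = 63.17 kN.
ΣF_y = 0: A_y + T·sin33° − 55 − 25 = 0 → A_y = 80 − 75.3251 × 0.544639 = 38.98 kN.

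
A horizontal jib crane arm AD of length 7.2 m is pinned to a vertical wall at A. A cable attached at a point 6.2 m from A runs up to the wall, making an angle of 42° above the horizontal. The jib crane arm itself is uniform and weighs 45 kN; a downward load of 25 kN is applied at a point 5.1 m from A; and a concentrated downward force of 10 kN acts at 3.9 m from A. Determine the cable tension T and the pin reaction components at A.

ΣM about A: T·sin42°·6.2 − 45·3.6 − 25·5.1 − 10·3.9 = 0 → T = 328.5/(6.2·0.669131) = 79.1831 ≈ 79.18 kN.
ΣF_x = 0: A_x − T·cos42° = 0 → A_x = 79.1831 × 0.743145 = 58.84 kN.
ΣF_y = 0: A_y + T·sin42° − 45 − 25 − 10 = 0 → A_y = 80 − 79.1831 × 0.669131 = 27.02 kN.

T = 79.18 kN, A_x = 58.84 kN, A_y = 27.02 kN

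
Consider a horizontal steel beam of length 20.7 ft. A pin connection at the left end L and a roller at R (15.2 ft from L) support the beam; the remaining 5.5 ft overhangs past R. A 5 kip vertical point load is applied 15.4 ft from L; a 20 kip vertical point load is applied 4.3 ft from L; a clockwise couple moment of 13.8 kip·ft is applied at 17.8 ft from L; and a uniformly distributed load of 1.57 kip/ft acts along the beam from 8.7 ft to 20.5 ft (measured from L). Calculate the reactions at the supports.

L_x = 0, L_y = 14.10 kip, R_y = 29.43 kip

Resultant of the distributed load: 1.57 × 11.8 = 18.526 kip at 14.6 ft from L.
Moments about L: R_y·15.2 − 5·15.4 − 20·4.3 − 13.8 − (1.57·11.8)·14.6 = 0 → R_y = 447.2796/15.2 = 29.4263 ≈ 29.43 kip.
ΣF_y = 0: L_y + 29.4263 − 5 − 20 − 1.57·11.8 = 0 → L_y = 14.10 kip.
ΣF_x = 0: no horizontal applied forces, so L_x = 0.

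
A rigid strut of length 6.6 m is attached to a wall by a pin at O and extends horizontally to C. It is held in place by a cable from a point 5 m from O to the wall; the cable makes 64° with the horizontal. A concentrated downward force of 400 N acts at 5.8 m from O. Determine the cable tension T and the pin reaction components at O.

T = 516.2 N, O_x = 226.3 N, O_y = -64.00 N

ΣM about O: T·sin64°·5 − 400·5.8 = 0 → T = 2320/(5·0.898794) = 516.247 ≈ 516.2 N.
ΣF_x = 0: O_x − T·cos64° = 0 → O_x = 516.247 × 0.438371 = 226.3 N.
ΣF_y = 0: O_y + T·sin64° − 400 = 0 → O_y = 400 − 516.247 × 0.898794 = -64.00 N.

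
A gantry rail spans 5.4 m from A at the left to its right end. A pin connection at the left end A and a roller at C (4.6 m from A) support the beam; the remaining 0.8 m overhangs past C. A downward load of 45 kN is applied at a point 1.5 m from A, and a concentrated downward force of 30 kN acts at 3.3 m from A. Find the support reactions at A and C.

A_x = 0, A_y = 38.80 kN, C_y = 36.20 kN

Taking moments about A: C_y·4.6 − 45·1.5 − 30·3.3 = 0 → C_y = 166.5/4.6 = 36.1957 ≈ 36.20 kN.
ΣF_y = 0: A_y + 36.1957 − 45 − 30 = 0 → A_y = 38.80 kN.
ΣF_x = 0: no horizontal applied forces, so A_x = 0.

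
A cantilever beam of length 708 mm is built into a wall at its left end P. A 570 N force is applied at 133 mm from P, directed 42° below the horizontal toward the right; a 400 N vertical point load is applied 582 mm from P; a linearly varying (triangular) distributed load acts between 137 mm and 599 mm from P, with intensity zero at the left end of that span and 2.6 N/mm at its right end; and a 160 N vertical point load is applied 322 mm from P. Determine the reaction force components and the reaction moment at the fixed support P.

Resultant of the triangular load: ½ × 2.6 × 462 = 600.6 N, acting at 445 mm from P (one-third of the span from the peak).
ΣF_x = 0: P_x + 570·cos42° = 0 → P_x = -423.6 N.
ΣF_y = 0: P_y − 570·sin42° − 400 − ½·2.6·462 − 160 = 0 → P_y = 1542 N.
ΣM about P: M_P − 570·sin42°·133 − 400·582 − (½·2.6·462)·445 − 160·322 = 0 → M_P = 602300 N·mm.

P_x = -423.6 N, P_y = 1542 N, M_P = 602300 N·mm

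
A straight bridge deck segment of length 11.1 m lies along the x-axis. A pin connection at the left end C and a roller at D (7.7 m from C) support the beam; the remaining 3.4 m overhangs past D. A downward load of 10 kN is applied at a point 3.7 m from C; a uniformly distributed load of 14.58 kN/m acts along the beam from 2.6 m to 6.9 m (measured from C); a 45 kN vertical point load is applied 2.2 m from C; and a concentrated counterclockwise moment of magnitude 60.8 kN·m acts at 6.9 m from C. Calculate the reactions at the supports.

Resultant of the distributed load: 14.58 × 4.3 = 62.694 kN at 4.75 m from C.
Moments about C: D_y·7.7 − 10·3.7 − (14.58·4.3)·4.75 − 45·2.2 + 60.8 = 0 → D_y = 372.9965/7.7 = 48.4411 ≈ 48.44 kN.
ΣF_y = 0: C_y + 48.4411 − 10 − 14.58·4.3 − 45 = 0 → C_y = 69.25 kN.
ΣF_x = 0: no horizontal applied forces, so C_x = 0.

C_x = 0, C_y = 69.25 kN, D_y = 48.44 kN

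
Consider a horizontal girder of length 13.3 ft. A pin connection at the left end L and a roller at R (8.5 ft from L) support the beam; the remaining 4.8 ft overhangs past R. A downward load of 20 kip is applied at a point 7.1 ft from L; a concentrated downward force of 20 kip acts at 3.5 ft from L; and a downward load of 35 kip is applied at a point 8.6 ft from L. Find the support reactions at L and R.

ΣM about L: R_y·8.5 − 20·7.1 − 20·3.5 − 35·8.6 = 0 → R_y = 513/8.5 = 60.3529 ≈ 60.35 kip.
ΣF_y = 0: L_y + 60.3529 − 20 − 20 − 35 = 0 → L_y = 14.65 kip.
ΣF_x = 0: no horizontal applied forces, so L_x = 0.

L_x = 0, L_y = 14.65 kip, R_y = 60.35 kip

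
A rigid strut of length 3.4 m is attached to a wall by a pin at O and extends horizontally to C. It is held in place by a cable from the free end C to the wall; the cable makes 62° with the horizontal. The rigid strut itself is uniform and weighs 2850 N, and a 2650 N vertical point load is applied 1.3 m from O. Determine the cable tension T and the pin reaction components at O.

T = 2761 N, O_x = 1296 N, O_y = 3062 N

ΣM about O: T·sin62°·3.4 − 2850·1.7 − 2650·1.3 = 0 → T = 8290/(3.4·0.882948) = 2761.47 ≈ 2761 N.
ΣF_x = 0: O_x − T·cos62° = 0 → O_x = 2761.47 × 0.469472 = 1296 N.
ΣF_y = 0: O_y + T·sin62° − 2850 − 2650 = 0 → O_y = 5500 − 2761.47 × 0.882948 = 3062 N.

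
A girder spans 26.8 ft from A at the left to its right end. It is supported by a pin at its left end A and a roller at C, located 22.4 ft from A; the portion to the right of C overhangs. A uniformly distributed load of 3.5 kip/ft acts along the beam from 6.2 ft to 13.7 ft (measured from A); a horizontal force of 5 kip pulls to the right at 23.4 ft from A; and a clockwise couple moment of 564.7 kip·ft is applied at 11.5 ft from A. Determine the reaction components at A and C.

Resultant of the distributed load: 3.5 × 7.5 = 26.25 kip at 9.95 ft from A.
Moments about A: C_y·22.4 − (3.5·7.5)·9.95 − 564.7 = 0 → C_y = 825.8875/22.4 = 36.87 kip.
ΣF_y = 0: A_y + 36.87 − 3.5·7.5 = 0 → A_y = -10.62 kip.
ΣF_x = 0: A_x + 5 = 0 → A_x = -5.000 kip.

A_x = -5.000 kip, A_y = -10.62 kip, C_y = 36.87 kip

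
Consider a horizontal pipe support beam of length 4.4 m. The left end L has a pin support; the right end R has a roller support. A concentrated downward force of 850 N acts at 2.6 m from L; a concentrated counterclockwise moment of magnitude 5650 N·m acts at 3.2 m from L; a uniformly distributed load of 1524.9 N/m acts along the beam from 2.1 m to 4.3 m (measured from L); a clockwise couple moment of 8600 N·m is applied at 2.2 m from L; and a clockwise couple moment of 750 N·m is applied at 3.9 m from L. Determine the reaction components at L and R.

Resultant of the distributed load: 1524.9 × 2.2 = 3354.78 N at 3.2 m from L.
Taking moments about L: R_y·4.4 − 850·2.6 + 5650 − (1524.9·2.2)·3.2 − 8600 − 750 = 0 → R_y = 16645.296/4.4 = 3783.02 ≈ 3783 N.
ΣF_y = 0: L_y + 3783.02 − 850 − 1524.9·2.2 = 0 → L_y = 421.8 N.
ΣF_x = 0: no horizontal applied forces, so L_x = 0.

L_x = 0, L_y = 421.8 N, R_y = 3783 N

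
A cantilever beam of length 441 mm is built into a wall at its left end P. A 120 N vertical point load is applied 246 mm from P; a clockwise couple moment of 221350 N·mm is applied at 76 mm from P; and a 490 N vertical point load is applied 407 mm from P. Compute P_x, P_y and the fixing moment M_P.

ΣF_x = 0: P_x = 0.
ΣF_y = 0: P_y − 120 − 490 = 0 → P_y = 610.0 N.
ΣM about P: M_P − 120·246 − 221350 − 490·407 = 0 → M_P = 450300 N·mm.

P_x = 0, P_y = 610.0 N, M_P = 450300 N·mm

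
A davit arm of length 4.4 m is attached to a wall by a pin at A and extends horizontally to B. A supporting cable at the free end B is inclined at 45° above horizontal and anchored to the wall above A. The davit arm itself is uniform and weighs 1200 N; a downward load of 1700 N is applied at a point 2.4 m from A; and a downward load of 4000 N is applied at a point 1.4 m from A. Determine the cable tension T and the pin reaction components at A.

ΣM about A: T·sin45°·4.4 − 1200·2.2 − 1700·2.4 − 4000·1.4 = 0 → T = 12320/(4.4·0.707107) = 3959.8 ≈ 3960 N.
ΣF_x = 0: A_x − T·cos45° = 0 → A_x = 3959.8 × 0.707107 = 2800 N.
ΣF_y = 0: A_y + T·sin45° − 1200 − 1700 − 4000 = 0 → A_y = 6900 − 3959.8 × 0.707107 = 4100 N.

T = 3960 N, A_x = 2800 N, A_y = 4100 N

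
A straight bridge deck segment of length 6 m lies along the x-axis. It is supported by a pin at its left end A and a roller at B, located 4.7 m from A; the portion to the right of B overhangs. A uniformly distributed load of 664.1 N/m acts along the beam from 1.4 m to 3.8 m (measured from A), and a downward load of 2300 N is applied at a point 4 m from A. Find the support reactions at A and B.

Resultant of the distributed load: 664.1 × 2.4 = 1593.84 N at 2.6 m from A.
Moments about A: B_y·4.7 − (664.1·2.4)·2.6 − 2300·4 = 0 → B_y = 13343.984/4.7 = 2839.15 ≈ 2839 N.
ΣF_y = 0: A_y + 2839.15 − 664.1·2.4 − 2300 = 0 → A_y = 1055 N.
ΣF_x = 0: no horizontal applied forces, so A_x = 0.

A_x = 0, A_y = 1055 N, B_y = 2839 N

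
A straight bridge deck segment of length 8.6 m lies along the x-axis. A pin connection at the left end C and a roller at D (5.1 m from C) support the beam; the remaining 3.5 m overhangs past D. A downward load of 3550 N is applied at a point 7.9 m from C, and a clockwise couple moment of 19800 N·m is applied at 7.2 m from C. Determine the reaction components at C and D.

ΣM about C: D_y·5.1 − 3550·7.9 − 19800 = 0 → D_y = 47845/5.1 = 9381.37 ≈ 9381 N.
ΣF_y = 0: C_y + 9381.37 − 3550 = 0 → C_y = -5831 N.
ΣF_x = 0: no horizontal applied forces, so C_x = 0.

C_x = 0, C_y = -5831 N, D_y = 9381 N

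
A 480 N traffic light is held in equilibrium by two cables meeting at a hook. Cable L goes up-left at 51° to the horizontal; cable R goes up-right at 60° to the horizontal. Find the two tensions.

ΣF_x = 0: −T_L·cos51° + T_R·cos60° = 0 → T_R = 1.25864·T_L.
ΣF_y = 0: T_L·sin51° + T_R·sin60° = 480.
Substitute: T_L·(0.777146 + 1.25864·0.866025) = 480 → T_L = 257.075 ≈ 257.1 N.
Then T_R = 1.25864 × 257.075 = 323.6 N.

T_L = 257.1 N, T_R = 323.6 N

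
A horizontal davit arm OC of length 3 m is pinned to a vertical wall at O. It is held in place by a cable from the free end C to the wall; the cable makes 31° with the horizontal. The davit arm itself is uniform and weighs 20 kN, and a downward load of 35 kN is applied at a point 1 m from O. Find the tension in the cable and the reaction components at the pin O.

ΣM about O: T·sin31°·3 − 20·1.5 − 35·1 = 0 → T = 65/(3·0.515038) = 42.0681 ≈ 42.07 kN.
ΣF_x = 0: O_x − T·cos31° = 0 → O_x = 42.0681 × 0.857167 = 36.06 kN.
ΣF_y = 0: O_y + T·sin31° − 20 − 35 = 0 → O_y = 55 − 42.0681 × 0.515038 = 33.33 kN.

T = 42.07 kN, O_x = 36.06 kN, O_y = 33.33 kN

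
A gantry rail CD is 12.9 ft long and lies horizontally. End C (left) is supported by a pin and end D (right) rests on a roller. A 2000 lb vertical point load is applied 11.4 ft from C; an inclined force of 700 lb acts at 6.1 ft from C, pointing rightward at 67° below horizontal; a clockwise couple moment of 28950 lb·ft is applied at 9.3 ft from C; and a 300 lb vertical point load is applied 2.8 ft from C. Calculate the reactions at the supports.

ΣM about C: D_y·12.9 − 2000·11.4 − 700·sin67°·6.1 − 28950 − 300·2.8 = 0 → D_y = 56520.6/12.9 = 4381.44 ≈ 4381 lb.
ΣF_y = 0: C_y + 4381.44 − 2000 − 700·sin67° − 300 = 0 → C_y = -1437 lb.
ΣF_x = 0: C_x + 700·cos67° = 0 → C_x = -273.5 lb.

C_x = -273.5 lb, C_y = -1437 lb, D_y = 4381 lb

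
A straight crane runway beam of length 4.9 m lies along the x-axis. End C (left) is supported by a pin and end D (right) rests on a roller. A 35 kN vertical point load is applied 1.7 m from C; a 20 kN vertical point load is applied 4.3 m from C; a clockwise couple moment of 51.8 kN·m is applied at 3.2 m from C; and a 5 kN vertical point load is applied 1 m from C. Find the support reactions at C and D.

C_x = 0, C_y = 18.71 kN, D_y = 41.29 kN

Taking moments about C: D_y·4.9 − 35·1.7 − 20·4.3 − 51.8 − 5·1 = 0 → D_y = 202.3/4.9 = 41.2857 ≈ 41.29 kN.
ΣF_y = 0: C_y + 41.2857 − 35 − 20 − 5 = 0 → C_y = 18.71 kN.
ΣF_x = 0: no horizontal applied forces, so C_x = 0.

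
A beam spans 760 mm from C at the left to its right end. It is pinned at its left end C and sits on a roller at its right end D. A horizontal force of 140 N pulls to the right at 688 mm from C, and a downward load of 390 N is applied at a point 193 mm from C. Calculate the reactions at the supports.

C_x = -140.0 N, C_y = 291.0 N, D_y = 99.04 N

ΣM about C: D_y·760 − 390·193 = 0 → D_y = 75270/760 = 99.0395 ≈ 99.04 N.
ΣF_y = 0: C_y + 99.0395 − 390 = 0 → C_y = 291.0 N.
ΣF_x = 0: C_x + 140 = 0 → C_x = -140.0 N.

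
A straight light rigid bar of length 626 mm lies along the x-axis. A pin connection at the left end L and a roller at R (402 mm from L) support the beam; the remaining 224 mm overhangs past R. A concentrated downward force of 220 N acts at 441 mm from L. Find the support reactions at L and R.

ΣM about L: R_y·402 − 220·441 = 0 → R_y = 97020/402 = 241.343 ≈ 241.3 N.
ΣF_y = 0: L_y + 241.343 − 220 = 0 → L_y = -21.34 N.
ΣF_x = 0: no horizontal applied forces, so L_x = 0.

L_x = 0, L_y = -21.34 N, R_y = 241.3 N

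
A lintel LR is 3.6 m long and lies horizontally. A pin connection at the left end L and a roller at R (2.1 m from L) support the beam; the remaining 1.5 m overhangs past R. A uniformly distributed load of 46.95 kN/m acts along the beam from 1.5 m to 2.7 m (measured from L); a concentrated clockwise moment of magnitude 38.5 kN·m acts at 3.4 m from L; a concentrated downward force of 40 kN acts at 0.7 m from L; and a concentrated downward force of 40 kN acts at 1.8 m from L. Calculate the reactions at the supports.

Resultant of the distributed load: 46.95 × 1.2 = 56.34 kN at 2.1 m from L.
ΣM about L: R_y·2.1 − (46.95·1.2)·2.1 − 38.5 − 40·0.7 − 40·1.8 = 0 → R_y = 256.814/2.1 = 122.292 ≈ 122.3 kN.
ΣF_y = 0: L_y + 122.292 − 46.95·1.2 − 40 − 40 = 0 → L_y = 14.05 kN.
ΣF_x = 0: no horizontal applied forces, so L_x = 0.

L_x = 0, L_y = 14.05 kN, R_y = 122.3 kN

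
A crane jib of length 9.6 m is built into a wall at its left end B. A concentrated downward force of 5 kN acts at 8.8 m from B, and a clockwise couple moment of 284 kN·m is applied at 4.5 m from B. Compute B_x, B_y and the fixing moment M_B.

B_x = 0, B_y = 5.000 kN, M_B = 328.0 kN·m

ΣF_x = 0: B_x = 0.
ΣF_y = 0: B_y − 5 = 0 → B_y = 5.000 kN.
ΣM about B: M_B − 5·8.8 − 284 = 0 → M_B = 328.0 kN·m.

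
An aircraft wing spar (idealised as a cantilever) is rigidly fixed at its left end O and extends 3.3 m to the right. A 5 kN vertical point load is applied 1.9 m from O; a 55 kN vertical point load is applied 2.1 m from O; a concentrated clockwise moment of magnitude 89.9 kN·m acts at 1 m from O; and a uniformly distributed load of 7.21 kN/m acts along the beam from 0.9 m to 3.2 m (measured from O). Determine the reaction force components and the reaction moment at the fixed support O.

O_x = 0, O_y = 76.58 kN, M_O = 248.9 kN·m

Resultant of the distributed load: 7.21 × 2.3 = 16.583 kN at 2.05 m from O.
ΣF_x = 0: O_x = 0.
ΣF_y = 0: O_y − 5 − 55 − 7.21·2.3 = 0 → O_y = 76.58 kN.
ΣM about O: M_O − 5·1.9 − 55·2.1 − 89.9 − (7.21·2.3)·2.05 = 0 → M_O = 248.9 kN·m.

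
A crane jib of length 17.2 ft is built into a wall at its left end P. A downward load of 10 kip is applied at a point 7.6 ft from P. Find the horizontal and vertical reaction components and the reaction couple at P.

P_x = 0, P_y = 10.00 kip, M_P = 76.00 kip·ft

ΣF_x = 0: P_x = 0.
ΣF_y = 0: P_y − 10 = 0 → P_y = 10.00 kip.
ΣM about P: M_P − 10·7.6 = 0 → M_P = 76.00 kip·ft.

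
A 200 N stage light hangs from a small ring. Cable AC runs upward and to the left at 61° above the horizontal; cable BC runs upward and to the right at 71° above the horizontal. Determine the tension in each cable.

ΣF_x = 0: −T_AC·cos61° + T_BC·cos71° = 0 → T_BC = 1.48912·T_AC.
ΣF_y = 0: T_AC·sin61° + T_BC·sin71° = 200.
Substitute: T_AC·(0.87462 + 1.48912·0.945519) = 200 → T_AC = 87.6189 ≈ 87.62 N.
Then T_BC = 1.48912 × 87.6189 = 130.5 N.

T_AC = 87.62 N, T_BC = 130.5 N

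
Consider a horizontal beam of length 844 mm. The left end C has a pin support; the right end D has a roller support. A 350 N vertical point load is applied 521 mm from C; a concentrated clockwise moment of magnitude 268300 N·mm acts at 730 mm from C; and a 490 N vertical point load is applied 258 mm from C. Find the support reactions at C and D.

Taking moments about C: D_y·844 − 350·521 − 268300 − 490·258 = 0 → D_y = 577070/844 = 683.732 ≈ 683.7 N.
ΣF_y = 0: C_y + 683.732 − 350 − 490 = 0 → C_y = 156.3 N.
ΣF_x = 0: no horizontal applied forces, so C_x = 0.

C_x = 0, C_y = 156.3 N, D_y = 683.7 N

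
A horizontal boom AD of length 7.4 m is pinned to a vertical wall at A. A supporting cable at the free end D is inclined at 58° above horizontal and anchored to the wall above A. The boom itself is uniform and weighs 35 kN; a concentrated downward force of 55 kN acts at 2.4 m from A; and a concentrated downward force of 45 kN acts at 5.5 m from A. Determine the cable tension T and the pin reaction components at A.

ΣM about A: T·sin58°·7.4 − 35·3.7 − 55·2.4 − 45·5.5 = 0 → T = 509/(7.4·0.848048) = 81.1084 ≈ 81.11 kN.
ΣF_x = 0: A_x − T·cos58° = 0 → A_x = 81.1084 × 0.529919 = 42.98 kN.
ΣF_y = 0: A_y + T·sin58° − 35 − 55 − 45 = 0 → A_y = 135 − 81.1084 × 0.848048 = 66.22 kN.

T = 81.11 kN, A_x = 42.98 kN, A_y = 66.22 kN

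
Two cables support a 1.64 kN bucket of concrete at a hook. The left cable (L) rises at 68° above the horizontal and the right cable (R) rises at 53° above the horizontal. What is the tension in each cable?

T_L = 1.151 kN, T_R = 0.7167 kN

ΣF_x = 0: −T_L·cos68° + T_R·cos53° = 0 → T_R = 0.622461·T_L.
ΣF_y = 0: T_L·sin68° + T_R·sin53° = 1.64.
Substitute: T_L·(0.927184 + 0.622461·0.798636) = 1.64 → T_L = 1.15144 ≈ 1.151 kN.
Then T_R = 0.622461 × 1.15144 = 0.7167 kN.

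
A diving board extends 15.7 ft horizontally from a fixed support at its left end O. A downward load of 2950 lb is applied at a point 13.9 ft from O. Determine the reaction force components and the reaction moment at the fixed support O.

ΣF_x = 0: O_x = 0.
ΣF_y = 0: O_y − 2950 = 0 → O_y = 2950 lb.
ΣM about O: M_O − 2950·13.9 = 0 → M_O = 41000 lb·ft.

O_x = 0, O_y = 2950 lb, M_O = 41000 lb·ft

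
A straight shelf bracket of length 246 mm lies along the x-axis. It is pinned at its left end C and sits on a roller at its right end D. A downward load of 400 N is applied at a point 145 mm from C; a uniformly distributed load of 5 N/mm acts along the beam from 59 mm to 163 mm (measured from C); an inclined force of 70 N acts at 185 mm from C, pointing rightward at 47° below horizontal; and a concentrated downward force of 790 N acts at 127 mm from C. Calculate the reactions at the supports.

Resultant of the distributed load: 5 × 104 = 520 N at 111 mm from C.
Moments about C: D_y·246 − 400·145 − (5·104)·111 − 70·sin47°·185 − 790·127 = 0 → D_y = 225521/246 = 916.752 ≈ 916.8 N.
ΣF_y = 0: C_y + 916.752 − 400 − 5·104 − 70·sin47° − 790 = 0 → C_y = 844.4 N.
ΣF_x = 0: C_x + 70·cos47° = 0 → C_x = -47.74 N.

C_x = -47.74 N, C_y = 844.4 N, D_y = 916.8 N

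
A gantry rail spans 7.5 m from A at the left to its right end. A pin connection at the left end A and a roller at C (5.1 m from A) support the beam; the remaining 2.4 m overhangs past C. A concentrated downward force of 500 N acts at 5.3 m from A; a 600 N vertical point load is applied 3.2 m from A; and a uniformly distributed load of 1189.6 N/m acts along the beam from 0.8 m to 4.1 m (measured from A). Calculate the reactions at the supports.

Resultant of the distributed load: 1189.6 × 3.3 = 3925.68 N at 2.45 m from A.
Moments about A: C_y·5.1 − 500·5.3 − 600·3.2 − (1189.6·3.3)·2.45 = 0 → C_y = 14187.916/5.1 = 2781.94 ≈ 2782 N.
ΣF_y = 0: A_y + 2781.94 − 500 − 600 − 1189.6·3.3 = 0 → A_y = 2244 N.
ΣF_x = 0: no horizontal applied forces, so A_x = 0.

A_x = 0, A_y = 2244 N, C_y = 2782 N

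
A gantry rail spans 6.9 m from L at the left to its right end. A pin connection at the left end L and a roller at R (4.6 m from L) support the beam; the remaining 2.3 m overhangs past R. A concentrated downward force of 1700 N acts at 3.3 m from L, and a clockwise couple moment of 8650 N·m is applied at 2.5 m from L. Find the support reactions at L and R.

L_x = 0, L_y = -1400 N, R_y = 3100 N

Taking moments about L: R_y·4.6 − 1700·3.3 − 8650 = 0 → R_y = 14260/4.6 = 3100 N.
ΣF_y = 0: L_y + 3100 − 1700 = 0 → L_y = -1400 N.
ΣF_x = 0: no horizontal applied forces, so L_x = 0.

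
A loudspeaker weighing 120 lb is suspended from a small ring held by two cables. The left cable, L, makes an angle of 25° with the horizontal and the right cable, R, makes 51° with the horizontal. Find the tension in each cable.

ΣF_x = 0: −T_L·cos25° + T_R·cos51° = 0 → T_R = 1.44014·T_L.
ΣF_y = 0: T_L·sin25° + T_R·sin51° = 120.
Substitute: T_L·(0.422618 + 1.44014·0.777146) = 120 → T_L = 77.8302 ≈ 77.83 lb.
Then T_R = 1.44014 × 77.8302 = 112.1 lb.

T_L = 77.83 lb, T_R = 112.1 lb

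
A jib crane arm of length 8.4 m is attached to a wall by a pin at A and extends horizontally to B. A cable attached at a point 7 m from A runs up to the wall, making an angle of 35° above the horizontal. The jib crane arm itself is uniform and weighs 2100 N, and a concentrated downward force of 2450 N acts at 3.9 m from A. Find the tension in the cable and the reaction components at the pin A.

ΣM about A: T·sin35°·7 − 2100·4.2 − 2450·3.9 = 0 → T = 18375/(7·0.573576) = 4576.55 ≈ 4577 N.
ΣF_x = 0: A_x − T·cos35° = 0 → A_x = 4576.55 × 0.819152 = 3749 N.
ΣF_y = 0: A_y + T·sin35° − 2100 − 2450 = 0 → A_y = 4550 − 4576.55 × 0.573576 = 1925 N.

T = 4577 N, A_x = 3749 N, A_y = 1925 N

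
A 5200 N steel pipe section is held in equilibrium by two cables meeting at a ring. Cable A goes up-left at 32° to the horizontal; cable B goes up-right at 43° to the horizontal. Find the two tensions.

ΣF_x = 0: −T_A·cos32° + T_B·cos43° = 0 → T_B = 1.15956·T_A.
ΣF_y = 0: T_A·sin32° + T_B·sin43° = 5200.
Substitute: T_A·(0.529919 + 1.15956·0.681998) = 5200 → T_A = 3937.2 ≈ 3937 N.
Then T_B = 1.15956 × 3937.2 = 4565 N.

T_A = 3937 N, T_B = 4565 N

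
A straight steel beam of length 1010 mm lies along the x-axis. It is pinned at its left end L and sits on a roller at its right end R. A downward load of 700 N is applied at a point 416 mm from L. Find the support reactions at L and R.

L_x = 0, L_y = 411.7 N, R_y = 288.3 N

ΣM about L: R_y·1010 − 700·416 = 0 → R_y = 291200/1010 = 288.317 ≈ 288.3 N.
ΣF_y = 0: L_y + 288.317 − 700 = 0 → L_y = 411.7 N.
ΣF_x = 0: no horizontal applied forces, so L_x = 0.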